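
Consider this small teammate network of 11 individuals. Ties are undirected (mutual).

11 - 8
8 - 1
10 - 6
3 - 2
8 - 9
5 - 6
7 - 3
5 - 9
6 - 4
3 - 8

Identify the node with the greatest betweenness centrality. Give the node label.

8

Unnormalized betweenness of each node: 1:0, 2:0, 3:17, 4:0, 5:21, 6:17, 7:0, 8:32, 9:24, 10:0, 11:0.
8 has the largest value, 32, making it the main broker — the node through which the most shortest paths run.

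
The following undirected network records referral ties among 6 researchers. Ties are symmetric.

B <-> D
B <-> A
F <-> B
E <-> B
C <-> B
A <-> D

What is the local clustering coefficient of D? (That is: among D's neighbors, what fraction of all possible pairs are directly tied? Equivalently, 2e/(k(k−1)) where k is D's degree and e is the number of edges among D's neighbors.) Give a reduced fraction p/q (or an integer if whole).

D's neighbors: A and B (k = 2).
Possible neighbor pairs: C(2,2) = 1. Edges among them: A–B → e = 1.
Clustering(D) = 1/1.

1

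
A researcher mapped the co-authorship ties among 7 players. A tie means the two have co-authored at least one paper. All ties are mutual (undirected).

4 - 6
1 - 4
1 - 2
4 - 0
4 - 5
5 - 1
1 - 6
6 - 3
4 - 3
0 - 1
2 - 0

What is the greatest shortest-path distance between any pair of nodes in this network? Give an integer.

Eccentricity of each node (its greatest distance to any other): 0:2, 1:2, 2:3, 3:3, 4:2, 5:2, 6:2.
The maximum eccentricity is 3, realized for instance by the pair 3–2 via 3 – 4 – 0 – 2. So the diameter is 3.

3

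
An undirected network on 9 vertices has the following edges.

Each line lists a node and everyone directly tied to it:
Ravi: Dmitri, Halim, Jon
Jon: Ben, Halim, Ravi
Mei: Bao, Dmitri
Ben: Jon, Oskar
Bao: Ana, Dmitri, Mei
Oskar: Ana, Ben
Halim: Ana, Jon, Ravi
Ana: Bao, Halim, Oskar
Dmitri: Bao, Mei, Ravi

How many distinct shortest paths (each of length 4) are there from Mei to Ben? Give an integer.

2

The shortest distance is 4. The length-4 paths are: Mei–Bao–Ana–Oskar–Ben; Mei–Dmitri–Ravi–Jon–Ben.
That gives 2 distinct shortest paths.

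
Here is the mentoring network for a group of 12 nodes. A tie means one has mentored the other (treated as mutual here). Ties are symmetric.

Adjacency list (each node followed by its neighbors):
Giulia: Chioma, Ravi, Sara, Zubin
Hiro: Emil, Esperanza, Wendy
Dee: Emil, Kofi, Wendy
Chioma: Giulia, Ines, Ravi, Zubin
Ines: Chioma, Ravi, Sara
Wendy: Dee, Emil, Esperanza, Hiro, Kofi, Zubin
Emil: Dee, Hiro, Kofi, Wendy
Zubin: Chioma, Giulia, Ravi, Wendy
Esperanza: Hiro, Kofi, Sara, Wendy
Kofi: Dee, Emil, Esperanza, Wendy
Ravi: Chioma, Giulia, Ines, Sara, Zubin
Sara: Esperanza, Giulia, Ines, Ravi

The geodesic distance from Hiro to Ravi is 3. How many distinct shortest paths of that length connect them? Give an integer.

2

The shortest distance is 3. The length-3 paths are: Hiro–Wendy–Zubin–Ravi; Hiro–Esperanza–Sara–Ravi.
That gives 2 distinct shortest paths.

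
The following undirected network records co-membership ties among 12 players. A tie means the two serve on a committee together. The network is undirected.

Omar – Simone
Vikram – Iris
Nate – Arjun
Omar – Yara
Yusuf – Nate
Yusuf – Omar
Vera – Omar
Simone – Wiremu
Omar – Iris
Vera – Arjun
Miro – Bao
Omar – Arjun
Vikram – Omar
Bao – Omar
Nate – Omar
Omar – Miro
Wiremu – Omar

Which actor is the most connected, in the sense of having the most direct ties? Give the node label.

Degrees — Arjun:3, Bao:2, Iris:2, Miro:2, Nate:3, Omar:11, Simone:2, Vera:2, Vikram:2, Wiremu:2, Yara:1, Yusuf:2.
The maximum is 11, attained only by Omar.

Omar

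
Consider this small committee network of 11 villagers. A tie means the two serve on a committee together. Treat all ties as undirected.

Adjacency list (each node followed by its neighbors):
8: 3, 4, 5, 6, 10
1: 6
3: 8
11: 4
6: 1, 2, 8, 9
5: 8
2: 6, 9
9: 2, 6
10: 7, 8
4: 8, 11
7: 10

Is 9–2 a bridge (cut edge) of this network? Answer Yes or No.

No

Even without that edge, 9 still reaches 2 via 9 – 6 – 2, so the network stays connected. Not a bridge.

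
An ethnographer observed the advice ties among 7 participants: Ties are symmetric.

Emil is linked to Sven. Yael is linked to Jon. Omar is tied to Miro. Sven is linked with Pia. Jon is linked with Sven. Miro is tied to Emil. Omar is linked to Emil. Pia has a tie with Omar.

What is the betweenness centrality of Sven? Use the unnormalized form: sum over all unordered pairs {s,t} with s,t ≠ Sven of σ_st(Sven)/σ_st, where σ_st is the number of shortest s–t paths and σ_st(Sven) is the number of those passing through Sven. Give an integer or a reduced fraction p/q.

Pairs whose geodesics pass through Sven — Omar–Jon: 2/2; Omar–Yael: 2/2; Jon–Pia: 1; Jon–Miro: 1; Jon–Emil: 1; Pia–Yael: 1; Pia–Emil: 1/2; Yael–Miro: 1; Yael–Emil: 1.
All other pairs contribute 0.
Summing the contributions gives betweenness(Sven) = 17/2.

17/2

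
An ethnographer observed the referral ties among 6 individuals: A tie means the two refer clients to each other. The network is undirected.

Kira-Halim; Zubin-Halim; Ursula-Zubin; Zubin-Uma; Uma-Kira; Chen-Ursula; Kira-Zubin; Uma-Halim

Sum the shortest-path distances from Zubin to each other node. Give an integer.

6

Distances from Zubin: Chen:2, Halim:1, Kira:1, Uma:1, Ursula:1.
Sum = 2 + 1 + 1 + 1 + 1 = 6.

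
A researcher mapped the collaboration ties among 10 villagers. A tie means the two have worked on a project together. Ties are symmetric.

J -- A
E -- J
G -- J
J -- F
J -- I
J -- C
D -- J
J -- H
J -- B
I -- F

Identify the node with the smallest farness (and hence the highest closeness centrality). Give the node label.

J

Farness (sum of distances to all others) for each node — A:17, B:17, C:17, D:17, E:17, F:16, G:17, H:17, I:16, J:9.
The smallest farness is 9, for J, so J has the highest closeness.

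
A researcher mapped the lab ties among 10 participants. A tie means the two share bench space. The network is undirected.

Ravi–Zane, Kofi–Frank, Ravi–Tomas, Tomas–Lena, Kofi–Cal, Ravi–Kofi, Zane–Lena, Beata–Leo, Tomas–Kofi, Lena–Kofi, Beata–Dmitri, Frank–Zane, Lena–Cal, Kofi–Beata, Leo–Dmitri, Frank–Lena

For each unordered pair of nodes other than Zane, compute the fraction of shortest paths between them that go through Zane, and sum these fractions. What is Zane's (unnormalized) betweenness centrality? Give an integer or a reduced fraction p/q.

5/6

Pairs whose geodesics pass through Zane — Ravi–Lena: 1/3; Ravi–Frank: 1/2.
All other pairs contribute 0.
Summing the contributions gives betweenness(Zane) = 5/6.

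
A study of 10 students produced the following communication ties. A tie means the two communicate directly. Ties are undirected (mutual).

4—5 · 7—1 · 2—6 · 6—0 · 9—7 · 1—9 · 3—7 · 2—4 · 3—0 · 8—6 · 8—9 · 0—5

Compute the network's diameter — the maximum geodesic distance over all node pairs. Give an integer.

Eccentricity of each node (its greatest distance to any other): 0:3, 1:5, 2:4, 3:3, 4:5, 5:4, 6:3, 7:4, 8:3, 9:4.
The maximum eccentricity is 5, realized for instance by the pair 4–1 via 4 – 5 – 0 – 3 – 7 – 1. So the diameter is 5.

5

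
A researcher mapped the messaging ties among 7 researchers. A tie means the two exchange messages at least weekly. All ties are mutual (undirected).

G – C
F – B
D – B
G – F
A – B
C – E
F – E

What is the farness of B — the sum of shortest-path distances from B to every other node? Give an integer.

10

Distances from B: A:1, C:3, D:1, E:2, F:1, G:2.
Sum = 1 + 3 + 1 + 2 + 1 + 2 = 10.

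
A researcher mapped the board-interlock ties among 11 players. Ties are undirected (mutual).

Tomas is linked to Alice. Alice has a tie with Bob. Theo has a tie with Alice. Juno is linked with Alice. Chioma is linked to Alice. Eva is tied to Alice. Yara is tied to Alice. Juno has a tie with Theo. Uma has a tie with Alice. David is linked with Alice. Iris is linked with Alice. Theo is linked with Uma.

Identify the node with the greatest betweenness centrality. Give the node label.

Unnormalized betweenness of each node: Alice:85/2, Bob:0, Chioma:0, David:0, Eva:0, Iris:0, Juno:0, Theo:1/2, Tomas:0, Uma:0, Yara:0.
Alice has the largest value, 85/2, making it the main broker — the node through which the most shortest paths run.

Alice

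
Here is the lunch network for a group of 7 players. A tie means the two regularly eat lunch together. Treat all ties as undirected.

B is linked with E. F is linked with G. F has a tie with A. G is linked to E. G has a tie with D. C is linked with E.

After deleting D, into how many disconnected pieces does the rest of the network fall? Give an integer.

D's neighbors (G) remain reachable from one another through other ties, so the rest of the network stays in one piece.

1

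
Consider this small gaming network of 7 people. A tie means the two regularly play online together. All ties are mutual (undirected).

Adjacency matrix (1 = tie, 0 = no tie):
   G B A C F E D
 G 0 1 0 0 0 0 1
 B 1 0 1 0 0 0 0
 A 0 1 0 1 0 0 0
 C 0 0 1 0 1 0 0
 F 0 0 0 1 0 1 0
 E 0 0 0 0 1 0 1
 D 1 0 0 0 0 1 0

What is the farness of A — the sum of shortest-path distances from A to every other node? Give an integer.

12

Distances from A: B:1, C:1, D:3, E:3, F:2, G:2.
Sum = 1 + 1 + 3 + 3 + 2 + 2 = 12.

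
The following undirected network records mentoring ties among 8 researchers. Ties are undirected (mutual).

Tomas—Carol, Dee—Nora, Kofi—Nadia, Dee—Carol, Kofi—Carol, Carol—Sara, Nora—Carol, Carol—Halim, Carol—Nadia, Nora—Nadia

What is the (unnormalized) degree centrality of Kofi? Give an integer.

2

Kofi is directly tied to Carol and Nadia. That is 2 neighbors, so the degree of Kofi is 2.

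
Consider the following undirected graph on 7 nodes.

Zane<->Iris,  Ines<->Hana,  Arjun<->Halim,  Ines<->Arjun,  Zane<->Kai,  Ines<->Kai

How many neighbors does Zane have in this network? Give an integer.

2

Zane is directly tied to Iris and Kai. That is 2 neighbors, so the degree of Zane is 2.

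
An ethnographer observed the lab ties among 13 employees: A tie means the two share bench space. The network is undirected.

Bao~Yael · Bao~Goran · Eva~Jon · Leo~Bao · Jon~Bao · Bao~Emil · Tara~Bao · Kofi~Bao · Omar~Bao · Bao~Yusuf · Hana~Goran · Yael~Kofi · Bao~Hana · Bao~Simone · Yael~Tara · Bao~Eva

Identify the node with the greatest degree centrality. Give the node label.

Bao

Degrees — Bao:12, Emil:1, Eva:2, Goran:2, Hana:2, Jon:2, Kofi:2, Leo:1, Omar:1, Simone:1, Tara:2, Yael:3, Yusuf:1.
The maximum is 12, attained only by Bao.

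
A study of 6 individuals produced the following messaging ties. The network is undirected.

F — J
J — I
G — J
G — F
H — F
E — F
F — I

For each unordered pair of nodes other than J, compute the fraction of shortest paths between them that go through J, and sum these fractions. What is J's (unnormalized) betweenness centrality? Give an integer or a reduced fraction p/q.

Pairs whose geodesics pass through J — G–I: 1/2.
All other pairs contribute 0.
Summing the contributions gives betweenness(J) = 1/2.

1/2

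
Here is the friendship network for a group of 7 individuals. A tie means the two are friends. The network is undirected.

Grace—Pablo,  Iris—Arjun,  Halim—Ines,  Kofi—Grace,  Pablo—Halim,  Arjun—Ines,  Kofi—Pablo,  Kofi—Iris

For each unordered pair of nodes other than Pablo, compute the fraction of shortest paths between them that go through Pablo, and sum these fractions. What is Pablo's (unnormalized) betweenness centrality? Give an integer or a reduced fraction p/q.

Pairs whose geodesics pass through Pablo — Grace–Ines: 1; Grace–Halim: 1; Kofi–Ines: 1/2; Kofi–Halim: 1; Iris–Halim: 1/2.
All other pairs contribute 0.
Summing the contributions gives betweenness(Pablo) = 4.

4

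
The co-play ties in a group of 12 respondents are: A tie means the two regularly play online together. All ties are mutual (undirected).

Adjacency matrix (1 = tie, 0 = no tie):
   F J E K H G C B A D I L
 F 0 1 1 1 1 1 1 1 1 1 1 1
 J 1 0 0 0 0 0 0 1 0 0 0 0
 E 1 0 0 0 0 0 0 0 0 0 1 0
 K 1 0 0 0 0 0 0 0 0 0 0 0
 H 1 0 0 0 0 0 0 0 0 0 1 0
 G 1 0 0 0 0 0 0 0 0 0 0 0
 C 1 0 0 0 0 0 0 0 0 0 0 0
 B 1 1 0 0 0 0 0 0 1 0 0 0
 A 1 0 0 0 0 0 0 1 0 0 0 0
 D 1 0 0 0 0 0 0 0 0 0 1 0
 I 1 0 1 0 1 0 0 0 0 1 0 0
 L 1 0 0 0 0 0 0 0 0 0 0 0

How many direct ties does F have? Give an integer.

11

F is directly tied to A, B, C, D, E, G, H, I, J, K, and L. That is 11 neighbors, so the degree of F is 11.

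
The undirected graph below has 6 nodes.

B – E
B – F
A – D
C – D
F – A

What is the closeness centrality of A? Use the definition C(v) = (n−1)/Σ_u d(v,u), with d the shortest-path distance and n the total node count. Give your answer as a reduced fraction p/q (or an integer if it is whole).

Distances from A: B:2, C:2, D:1, E:3, F:1. Sum = 9.
n = 6, so closeness = 5/9.

5/9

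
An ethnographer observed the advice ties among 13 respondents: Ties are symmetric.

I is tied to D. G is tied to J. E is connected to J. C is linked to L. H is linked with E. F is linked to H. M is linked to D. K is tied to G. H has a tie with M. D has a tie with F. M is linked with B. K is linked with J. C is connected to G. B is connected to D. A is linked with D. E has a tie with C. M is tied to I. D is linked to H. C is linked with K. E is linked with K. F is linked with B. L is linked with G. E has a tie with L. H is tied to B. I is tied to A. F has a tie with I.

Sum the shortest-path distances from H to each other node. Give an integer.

Distances from H: A:2, B:1, C:2, D:1, E:1, F:1, G:3, I:2, J:2, K:2, L:2, M:1.
Sum = 2 + 1 + 2 + 1 + 1 + 1 + 3 + 2 + 2 + 2 + 2 + 1 = 20.

20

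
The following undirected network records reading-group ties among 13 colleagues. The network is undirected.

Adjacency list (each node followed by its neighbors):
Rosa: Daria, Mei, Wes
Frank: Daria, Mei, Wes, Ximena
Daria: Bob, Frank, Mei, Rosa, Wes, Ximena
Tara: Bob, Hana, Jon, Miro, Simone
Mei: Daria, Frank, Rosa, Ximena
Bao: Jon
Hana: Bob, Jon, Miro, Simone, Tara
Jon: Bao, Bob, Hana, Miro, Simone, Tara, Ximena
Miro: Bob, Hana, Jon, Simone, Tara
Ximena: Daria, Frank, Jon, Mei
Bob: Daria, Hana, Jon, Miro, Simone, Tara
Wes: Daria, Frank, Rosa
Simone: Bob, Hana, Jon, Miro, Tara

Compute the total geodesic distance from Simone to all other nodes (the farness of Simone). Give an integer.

Distances from Simone: Bao:2, Bob:1, Daria:2, Frank:3, Hana:1, Jon:1, Mei:3, Miro:1, Rosa:3, Tara:1, Wes:3, Ximena:2.
Sum = 2 + 1 + 2 + 3 + 1 + 1 + 3 + 1 + 3 + 1 + 3 + 2 = 23.

23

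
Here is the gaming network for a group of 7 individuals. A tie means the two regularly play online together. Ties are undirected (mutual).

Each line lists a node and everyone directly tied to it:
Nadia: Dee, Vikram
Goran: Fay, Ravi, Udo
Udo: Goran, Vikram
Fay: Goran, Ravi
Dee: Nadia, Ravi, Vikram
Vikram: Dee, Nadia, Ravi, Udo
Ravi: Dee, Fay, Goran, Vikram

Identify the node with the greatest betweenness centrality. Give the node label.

Unnormalized betweenness of each node: Dee:4/3, Fay:0, Goran:3/2, Nadia:0, Ravi:31/6, Udo:5/6, Vikram:25/6.
Ravi has the largest value, 31/6, making it the main broker — the node through which the most shortest paths run.

Ravi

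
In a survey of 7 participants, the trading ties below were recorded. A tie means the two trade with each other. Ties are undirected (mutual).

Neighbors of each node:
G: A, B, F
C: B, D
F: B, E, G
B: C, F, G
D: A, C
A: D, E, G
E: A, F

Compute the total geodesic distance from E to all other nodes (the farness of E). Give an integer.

11

Distances from E: A:1, B:2, C:3, D:2, F:1, G:2.
Sum = 1 + 2 + 3 + 2 + 1 + 2 = 11.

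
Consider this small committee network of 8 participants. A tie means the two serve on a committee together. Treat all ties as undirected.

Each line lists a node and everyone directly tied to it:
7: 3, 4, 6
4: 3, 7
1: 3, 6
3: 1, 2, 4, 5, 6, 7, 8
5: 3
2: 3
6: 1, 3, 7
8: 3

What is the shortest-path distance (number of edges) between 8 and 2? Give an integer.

One shortest route is 8 – 3 – 2, which uses 2 edges, and 8 and 2 are not directly tied, so nothing shorter exists. So d(8,2) = 2.

2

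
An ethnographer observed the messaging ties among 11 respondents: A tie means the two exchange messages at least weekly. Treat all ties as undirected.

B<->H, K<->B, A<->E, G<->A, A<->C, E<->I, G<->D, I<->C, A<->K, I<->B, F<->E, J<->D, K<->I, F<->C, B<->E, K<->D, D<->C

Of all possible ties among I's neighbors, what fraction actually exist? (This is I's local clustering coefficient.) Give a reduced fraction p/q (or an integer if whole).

1/3

I's neighbors: B, C, E, and K (k = 4).
Possible neighbor pairs: C(4,2) = 6. Edges among them: B–E, B–K → e = 2.
Clustering(I) = 2/6 = 1/3.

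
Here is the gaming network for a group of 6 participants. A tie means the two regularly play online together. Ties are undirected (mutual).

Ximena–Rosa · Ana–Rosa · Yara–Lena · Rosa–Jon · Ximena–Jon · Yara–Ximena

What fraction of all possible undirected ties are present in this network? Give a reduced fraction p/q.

2/5

There are 6 edges and 6 nodes, so the maximum possible is C(6,2) = 15.
Density = 6/15 = 2/5.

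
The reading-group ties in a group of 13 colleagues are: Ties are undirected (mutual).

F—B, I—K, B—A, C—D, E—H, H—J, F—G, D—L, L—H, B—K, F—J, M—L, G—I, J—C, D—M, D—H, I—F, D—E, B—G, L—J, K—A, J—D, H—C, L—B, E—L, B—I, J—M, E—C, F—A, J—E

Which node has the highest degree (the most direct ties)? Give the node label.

J

Degrees — A:3, B:6, C:4, D:6, E:5, F:5, G:3, H:5, I:4, J:7, K:3, L:6, M:3.
The maximum is 7, attained only by J.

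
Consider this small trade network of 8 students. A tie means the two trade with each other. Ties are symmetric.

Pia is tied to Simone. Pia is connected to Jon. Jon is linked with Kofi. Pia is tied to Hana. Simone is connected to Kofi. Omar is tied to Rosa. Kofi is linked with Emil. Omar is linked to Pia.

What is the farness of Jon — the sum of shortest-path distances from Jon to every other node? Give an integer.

Distances from Jon: Emil:2, Hana:2, Kofi:1, Omar:2, Pia:1, Rosa:3, Simone:2.
Sum = 2 + 2 + 1 + 2 + 1 + 3 + 2 = 13.

13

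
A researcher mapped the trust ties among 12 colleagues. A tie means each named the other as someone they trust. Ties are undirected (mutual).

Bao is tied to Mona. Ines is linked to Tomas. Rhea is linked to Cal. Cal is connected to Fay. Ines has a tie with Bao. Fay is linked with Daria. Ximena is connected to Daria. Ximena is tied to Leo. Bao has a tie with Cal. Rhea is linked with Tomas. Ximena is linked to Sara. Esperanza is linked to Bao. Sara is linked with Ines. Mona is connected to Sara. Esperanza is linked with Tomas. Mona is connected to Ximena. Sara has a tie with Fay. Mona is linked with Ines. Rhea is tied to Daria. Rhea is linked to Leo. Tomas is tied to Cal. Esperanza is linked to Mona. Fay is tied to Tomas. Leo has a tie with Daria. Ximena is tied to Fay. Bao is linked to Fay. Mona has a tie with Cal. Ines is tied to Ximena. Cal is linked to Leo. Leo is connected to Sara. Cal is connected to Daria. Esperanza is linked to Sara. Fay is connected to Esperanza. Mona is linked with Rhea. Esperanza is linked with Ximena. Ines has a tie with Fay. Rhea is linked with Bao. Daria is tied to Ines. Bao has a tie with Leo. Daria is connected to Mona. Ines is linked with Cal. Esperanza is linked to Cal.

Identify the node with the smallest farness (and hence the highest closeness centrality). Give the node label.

Farness (sum of distances to all others) for each node — Bao:15, Cal:13, Daria:15, Esperanza:15, Fay:14, Ines:14, Leo:16, Mona:14, Rhea:16, Sara:16, Tomas:17, Ximena:15.
The smallest farness is 13, for Cal, so Cal has the highest closeness.

Cal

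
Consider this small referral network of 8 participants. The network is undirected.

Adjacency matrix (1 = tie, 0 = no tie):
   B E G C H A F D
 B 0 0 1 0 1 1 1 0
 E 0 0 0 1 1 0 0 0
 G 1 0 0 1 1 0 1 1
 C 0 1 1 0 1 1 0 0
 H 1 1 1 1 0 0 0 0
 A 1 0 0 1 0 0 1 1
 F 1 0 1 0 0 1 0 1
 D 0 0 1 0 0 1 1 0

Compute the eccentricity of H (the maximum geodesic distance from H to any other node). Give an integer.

Distances from H: A:2, B:1, C:1, D:2, E:1, F:2, G:1.
The largest is 2 (to A, F, and D), so the eccentricity of H is 2.

2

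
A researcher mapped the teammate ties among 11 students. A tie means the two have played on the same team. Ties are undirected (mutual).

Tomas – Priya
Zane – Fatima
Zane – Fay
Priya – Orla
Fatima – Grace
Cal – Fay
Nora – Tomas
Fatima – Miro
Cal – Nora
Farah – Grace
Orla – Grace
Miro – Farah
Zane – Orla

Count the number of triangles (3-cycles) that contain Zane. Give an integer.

Zane's neighbors are Fatima, Fay, and Orla, but none of them are tied to each other, so no triangle contains Zane.

0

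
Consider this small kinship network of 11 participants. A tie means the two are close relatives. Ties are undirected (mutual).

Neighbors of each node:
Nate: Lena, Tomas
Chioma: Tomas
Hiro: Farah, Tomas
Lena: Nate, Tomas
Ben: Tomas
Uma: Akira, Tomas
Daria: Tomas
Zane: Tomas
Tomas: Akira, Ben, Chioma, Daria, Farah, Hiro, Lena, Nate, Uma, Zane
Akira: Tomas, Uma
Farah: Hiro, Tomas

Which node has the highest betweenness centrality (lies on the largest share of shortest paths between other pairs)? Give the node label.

Unnormalized betweenness of each node: Akira:0, Ben:0, Chioma:0, Daria:0, Farah:0, Hiro:0, Lena:0, Nate:0, Tomas:42, Uma:0, Zane:0.
Tomas has the largest value, 42, making it the main broker — the node through which the most shortest paths run.

Tomas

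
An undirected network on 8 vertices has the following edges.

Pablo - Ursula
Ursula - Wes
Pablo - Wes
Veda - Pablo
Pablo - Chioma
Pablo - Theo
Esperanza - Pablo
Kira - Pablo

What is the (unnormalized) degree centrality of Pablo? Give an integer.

7

Pablo is directly tied to Chioma, Esperanza, Kira, Theo, Ursula, Veda, and Wes. That is 7 neighbors, so the degree of Pablo is 7.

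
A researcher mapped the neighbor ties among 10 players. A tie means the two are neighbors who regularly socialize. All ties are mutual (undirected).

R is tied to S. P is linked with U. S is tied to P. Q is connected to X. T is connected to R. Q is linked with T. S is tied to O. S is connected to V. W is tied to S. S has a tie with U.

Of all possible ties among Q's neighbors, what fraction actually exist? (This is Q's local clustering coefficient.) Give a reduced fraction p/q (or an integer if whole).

0

Q's neighbors: T and X (k = 2).
Possible neighbor pairs: C(2,2) = 1. Edges among them: none → e = 0.
Clustering(Q) = 0/1.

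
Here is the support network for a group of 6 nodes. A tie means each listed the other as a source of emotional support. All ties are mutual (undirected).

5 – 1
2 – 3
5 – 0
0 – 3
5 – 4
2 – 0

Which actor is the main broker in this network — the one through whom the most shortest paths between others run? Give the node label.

Unnormalized betweenness of each node: 0:6, 1:0, 2:0, 3:0, 4:0, 5:7.
5 has the largest value, 7, making it the main broker — the node through which the most shortest paths run.

5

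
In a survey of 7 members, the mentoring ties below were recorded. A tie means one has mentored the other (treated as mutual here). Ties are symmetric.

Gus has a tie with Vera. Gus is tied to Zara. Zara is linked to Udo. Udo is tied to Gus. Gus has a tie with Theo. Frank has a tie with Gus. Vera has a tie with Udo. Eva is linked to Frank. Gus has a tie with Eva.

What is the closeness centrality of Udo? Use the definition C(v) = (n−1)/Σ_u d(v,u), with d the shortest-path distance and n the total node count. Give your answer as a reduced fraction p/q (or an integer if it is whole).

Distances from Udo: Eva:2, Frank:2, Gus:1, Theo:2, Vera:1, Zara:1. Sum = 9.
n = 7, so closeness = 6/9 = 2/3.

2/3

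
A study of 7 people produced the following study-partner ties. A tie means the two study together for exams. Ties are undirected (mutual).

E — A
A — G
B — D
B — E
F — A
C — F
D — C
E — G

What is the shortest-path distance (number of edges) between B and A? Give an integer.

One shortest route is B – E – A, which uses 2 edges, and B and A are not directly tied, so nothing shorter exists. So d(B,A) = 2.

2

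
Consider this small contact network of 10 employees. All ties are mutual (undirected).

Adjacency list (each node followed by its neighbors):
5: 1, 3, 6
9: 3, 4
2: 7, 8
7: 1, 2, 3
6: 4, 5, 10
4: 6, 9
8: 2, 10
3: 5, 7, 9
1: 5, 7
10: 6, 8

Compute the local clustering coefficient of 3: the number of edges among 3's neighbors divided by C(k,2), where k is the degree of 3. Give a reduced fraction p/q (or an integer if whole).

3's neighbors: 5, 7, and 9 (k = 3).
Possible neighbor pairs: C(3,2) = 3. Edges among them: none → e = 0.
Clustering(3) = 0/3 = 0.

0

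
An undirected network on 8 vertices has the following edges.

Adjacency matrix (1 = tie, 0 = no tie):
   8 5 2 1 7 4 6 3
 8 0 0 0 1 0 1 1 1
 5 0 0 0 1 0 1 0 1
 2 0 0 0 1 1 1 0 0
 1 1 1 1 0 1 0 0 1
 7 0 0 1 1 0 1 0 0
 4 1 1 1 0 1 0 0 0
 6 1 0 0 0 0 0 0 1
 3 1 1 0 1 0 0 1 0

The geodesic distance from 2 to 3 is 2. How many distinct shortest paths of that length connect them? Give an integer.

1

The shortest distance is 2, and the only length-2 path is 2–1–3. So there is exactly 1 shortest path.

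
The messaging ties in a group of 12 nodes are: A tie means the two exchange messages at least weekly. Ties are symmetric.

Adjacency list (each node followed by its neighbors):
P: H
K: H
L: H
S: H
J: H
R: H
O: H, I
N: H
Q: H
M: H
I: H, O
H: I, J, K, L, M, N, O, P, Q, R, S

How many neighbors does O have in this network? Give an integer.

2

O is directly tied to H and I. That is 2 neighbors, so the degree of O is 2.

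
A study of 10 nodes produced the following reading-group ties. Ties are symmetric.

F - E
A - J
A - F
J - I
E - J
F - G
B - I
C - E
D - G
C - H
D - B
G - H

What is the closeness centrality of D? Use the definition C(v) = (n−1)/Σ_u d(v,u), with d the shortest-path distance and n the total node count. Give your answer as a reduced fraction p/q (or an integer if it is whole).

9/20

Distances from D: A:3, B:1, C:3, E:3, F:2, G:1, H:2, I:2, J:3. Sum = 20.
n = 10, so closeness = 9/20.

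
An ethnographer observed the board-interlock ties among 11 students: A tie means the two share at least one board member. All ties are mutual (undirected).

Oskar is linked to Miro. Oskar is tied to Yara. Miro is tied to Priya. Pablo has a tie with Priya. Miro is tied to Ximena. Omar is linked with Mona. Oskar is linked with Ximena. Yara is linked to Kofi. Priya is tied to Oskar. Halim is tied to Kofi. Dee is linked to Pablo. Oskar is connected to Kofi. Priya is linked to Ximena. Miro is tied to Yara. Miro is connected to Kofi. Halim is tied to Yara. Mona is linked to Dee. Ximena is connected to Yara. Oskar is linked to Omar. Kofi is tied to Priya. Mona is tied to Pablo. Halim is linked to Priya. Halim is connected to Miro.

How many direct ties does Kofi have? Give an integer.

5

Kofi is directly tied to Halim, Miro, Oskar, Priya, and Yara. That is 5 neighbors, so the degree of Kofi is 5.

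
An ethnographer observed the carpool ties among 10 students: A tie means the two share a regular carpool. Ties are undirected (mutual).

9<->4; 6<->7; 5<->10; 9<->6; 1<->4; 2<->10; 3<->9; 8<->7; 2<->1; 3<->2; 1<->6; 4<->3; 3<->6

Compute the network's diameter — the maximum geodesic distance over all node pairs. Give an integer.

Eccentricity of each node (its greatest distance to any other): 1:3, 2:4, 3:3, 4:4, 5:6, 6:4, 7:5, 8:6, 9:4, 10:5.
The maximum eccentricity is 6, realized for instance by the pair 5–8 via 5 – 10 – 2 – 1 – 6 – 7 – 8. So the diameter is 6.

6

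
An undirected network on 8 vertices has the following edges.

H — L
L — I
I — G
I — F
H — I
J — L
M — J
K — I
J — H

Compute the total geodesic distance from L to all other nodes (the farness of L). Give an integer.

11

Distances from L: F:2, G:2, H:1, I:1, J:1, K:2, M:2.
Sum = 2 + 2 + 1 + 1 + 1 + 2 + 2 = 11.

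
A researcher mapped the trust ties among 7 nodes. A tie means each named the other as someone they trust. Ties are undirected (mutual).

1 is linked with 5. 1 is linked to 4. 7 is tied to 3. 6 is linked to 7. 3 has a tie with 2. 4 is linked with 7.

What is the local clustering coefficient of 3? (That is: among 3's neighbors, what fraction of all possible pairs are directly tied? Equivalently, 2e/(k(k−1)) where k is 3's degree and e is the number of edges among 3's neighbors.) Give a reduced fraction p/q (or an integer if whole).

0

3's neighbors: 2 and 7 (k = 2).
Possible neighbor pairs: C(2,2) = 1. Edges among them: none → e = 0.
Clustering(3) = 0/1.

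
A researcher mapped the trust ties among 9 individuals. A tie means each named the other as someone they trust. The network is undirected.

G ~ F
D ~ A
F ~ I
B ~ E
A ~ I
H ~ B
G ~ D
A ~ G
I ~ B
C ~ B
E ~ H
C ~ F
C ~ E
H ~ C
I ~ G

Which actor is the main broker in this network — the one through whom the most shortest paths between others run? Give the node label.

Unnormalized betweenness of each node: A:5/3, B:43/6, C:25/6, D:0, E:0, F:29/6, G:31/6, H:0, I:9.
I has the largest value, 9, making it the main broker — the node through which the most shortest paths run.

I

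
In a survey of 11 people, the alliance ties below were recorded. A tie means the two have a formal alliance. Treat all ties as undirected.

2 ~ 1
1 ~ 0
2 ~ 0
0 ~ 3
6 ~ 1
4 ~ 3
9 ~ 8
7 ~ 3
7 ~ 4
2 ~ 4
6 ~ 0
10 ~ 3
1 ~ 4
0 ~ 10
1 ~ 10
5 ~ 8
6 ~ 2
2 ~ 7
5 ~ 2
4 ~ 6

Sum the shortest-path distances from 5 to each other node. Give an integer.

20

Distances from 5: 0:2, 1:2, 2:1, 3:3, 4:2, 6:2, 7:2, 8:1, 9:2, 10:3.
Sum = 2 + 2 + 1 + 3 + 2 + 2 + 2 + 1 + 2 + 3 = 20.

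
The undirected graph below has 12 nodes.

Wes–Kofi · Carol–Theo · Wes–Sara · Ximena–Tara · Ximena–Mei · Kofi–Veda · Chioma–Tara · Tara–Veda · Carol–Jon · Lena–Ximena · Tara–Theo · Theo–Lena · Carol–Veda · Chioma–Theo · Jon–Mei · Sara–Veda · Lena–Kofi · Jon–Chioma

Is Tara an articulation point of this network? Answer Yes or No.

Even without Tara, every remaining node can still reach every other (the residual graph is connected), so Tara is not a cut vertex.

No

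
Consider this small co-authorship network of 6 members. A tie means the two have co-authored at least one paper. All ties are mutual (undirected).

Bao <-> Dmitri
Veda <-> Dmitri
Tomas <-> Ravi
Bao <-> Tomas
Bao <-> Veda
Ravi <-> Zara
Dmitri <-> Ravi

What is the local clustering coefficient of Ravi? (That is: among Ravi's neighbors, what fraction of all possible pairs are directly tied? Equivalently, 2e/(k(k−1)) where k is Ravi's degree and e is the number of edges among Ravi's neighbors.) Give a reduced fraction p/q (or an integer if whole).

0

Ravi's neighbors: Dmitri, Tomas, and Zara (k = 3).
Possible neighbor pairs: C(3,2) = 3. Edges among them: none → e = 0.
Clustering(Ravi) = 0/3 = 0.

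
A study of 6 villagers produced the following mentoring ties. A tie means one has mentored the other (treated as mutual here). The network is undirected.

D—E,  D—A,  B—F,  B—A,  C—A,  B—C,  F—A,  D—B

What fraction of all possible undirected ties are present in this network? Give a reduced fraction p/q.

There are 8 edges and 6 nodes, so the maximum possible is C(6,2) = 15.
Density = 8/15.

8/15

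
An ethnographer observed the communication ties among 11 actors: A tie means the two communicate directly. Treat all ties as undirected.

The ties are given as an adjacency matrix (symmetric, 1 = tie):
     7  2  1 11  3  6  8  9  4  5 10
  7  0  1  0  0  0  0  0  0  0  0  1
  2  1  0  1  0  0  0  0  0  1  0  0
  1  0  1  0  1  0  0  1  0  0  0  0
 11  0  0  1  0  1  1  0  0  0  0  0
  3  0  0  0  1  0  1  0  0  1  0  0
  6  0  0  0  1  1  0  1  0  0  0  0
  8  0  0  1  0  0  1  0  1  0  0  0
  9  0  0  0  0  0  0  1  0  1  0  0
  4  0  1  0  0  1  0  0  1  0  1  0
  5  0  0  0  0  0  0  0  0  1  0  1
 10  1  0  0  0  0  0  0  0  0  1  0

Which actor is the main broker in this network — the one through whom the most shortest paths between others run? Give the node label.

Unnormalized betweenness of each node: 1:43/6, 2:11, 3:13/2, 4:17, 5:5, 6:11/6, 7:3, 8:23/6, 9:5/2, 10:1, 11:13/6.
4 has the largest value, 17, making it the main broker — the node through which the most shortest paths run.

4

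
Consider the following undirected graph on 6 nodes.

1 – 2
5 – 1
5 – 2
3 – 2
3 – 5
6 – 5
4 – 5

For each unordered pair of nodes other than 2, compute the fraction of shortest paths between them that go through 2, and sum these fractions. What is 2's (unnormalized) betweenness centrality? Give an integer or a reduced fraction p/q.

1/2

Pairs whose geodesics pass through 2 — 1–3: 1/2.
All other pairs contribute 0.
Summing the contributions gives betweenness(2) = 1/2.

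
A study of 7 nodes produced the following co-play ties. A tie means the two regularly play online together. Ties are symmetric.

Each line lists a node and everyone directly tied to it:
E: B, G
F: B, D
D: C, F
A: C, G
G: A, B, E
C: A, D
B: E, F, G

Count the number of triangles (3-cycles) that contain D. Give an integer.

0

D's neighbors are C and F, but none of them are tied to each other, so no triangle contains D.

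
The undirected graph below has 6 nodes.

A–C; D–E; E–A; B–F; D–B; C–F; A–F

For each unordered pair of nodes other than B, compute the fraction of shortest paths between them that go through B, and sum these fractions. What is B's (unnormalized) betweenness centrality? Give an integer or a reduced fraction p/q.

Pairs whose geodesics pass through B — C–D: 1/2; F–D: 1.
All other pairs contribute 0.
Summing the contributions gives betweenness(B) = 3/2.

3/2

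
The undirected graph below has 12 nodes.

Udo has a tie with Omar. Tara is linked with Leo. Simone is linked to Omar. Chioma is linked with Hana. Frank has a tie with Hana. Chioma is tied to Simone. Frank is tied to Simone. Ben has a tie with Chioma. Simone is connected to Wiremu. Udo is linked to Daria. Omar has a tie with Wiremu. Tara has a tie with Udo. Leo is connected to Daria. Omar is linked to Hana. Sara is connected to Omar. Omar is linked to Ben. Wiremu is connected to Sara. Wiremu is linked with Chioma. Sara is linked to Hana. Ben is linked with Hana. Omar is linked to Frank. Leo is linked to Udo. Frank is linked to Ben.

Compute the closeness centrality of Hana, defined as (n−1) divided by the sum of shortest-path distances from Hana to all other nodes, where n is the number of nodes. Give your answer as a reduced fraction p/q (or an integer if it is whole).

Distances from Hana: Ben:1, Chioma:1, Daria:3, Frank:1, Leo:3, Omar:1, Sara:1, Simone:2, Tara:3, Udo:2, Wiremu:2. Sum = 20.
n = 12, so closeness = 11/20.

11/20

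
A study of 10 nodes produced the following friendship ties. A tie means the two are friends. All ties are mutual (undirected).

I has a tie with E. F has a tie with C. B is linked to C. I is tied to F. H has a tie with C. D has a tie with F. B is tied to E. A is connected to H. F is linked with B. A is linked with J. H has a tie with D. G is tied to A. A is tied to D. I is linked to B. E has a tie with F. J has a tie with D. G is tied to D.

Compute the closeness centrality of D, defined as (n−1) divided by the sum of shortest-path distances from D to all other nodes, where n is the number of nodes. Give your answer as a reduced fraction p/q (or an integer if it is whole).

Distances from D: A:1, B:2, C:2, E:2, F:1, G:1, H:1, I:2, J:1. Sum = 13.
n = 10, so closeness = 9/13.

9/13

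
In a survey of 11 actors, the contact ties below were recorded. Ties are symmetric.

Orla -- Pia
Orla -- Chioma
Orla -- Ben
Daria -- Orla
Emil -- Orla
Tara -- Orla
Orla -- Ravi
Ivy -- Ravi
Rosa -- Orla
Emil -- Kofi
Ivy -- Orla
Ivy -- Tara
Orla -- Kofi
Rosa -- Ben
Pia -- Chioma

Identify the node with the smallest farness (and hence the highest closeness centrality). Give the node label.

Farness (sum of distances to all others) for each node — Ben:18, Chioma:18, Daria:19, Emil:18, Ivy:17, Kofi:18, Orla:10, Pia:18, Ravi:18, Rosa:18, Tara:18.
The smallest farness is 10, for Orla, so Orla has the highest closeness.

Orla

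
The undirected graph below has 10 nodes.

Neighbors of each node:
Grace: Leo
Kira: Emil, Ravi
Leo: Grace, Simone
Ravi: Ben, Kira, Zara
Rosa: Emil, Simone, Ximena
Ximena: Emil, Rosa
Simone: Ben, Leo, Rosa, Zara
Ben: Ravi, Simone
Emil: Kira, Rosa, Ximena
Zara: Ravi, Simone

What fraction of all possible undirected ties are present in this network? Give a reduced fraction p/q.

4/15

There are 12 edges and 10 nodes, so the maximum possible is C(10,2) = 45.
Density = 12/45 = 4/15.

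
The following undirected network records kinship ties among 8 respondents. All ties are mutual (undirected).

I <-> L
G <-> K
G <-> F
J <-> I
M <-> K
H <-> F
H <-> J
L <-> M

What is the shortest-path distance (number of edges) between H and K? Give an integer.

3

One shortest route is H – F – G – K, which uses 3 edges, and at distance 2 from H we only reach {G, I}, which does not include K. So d(H,K) = 3.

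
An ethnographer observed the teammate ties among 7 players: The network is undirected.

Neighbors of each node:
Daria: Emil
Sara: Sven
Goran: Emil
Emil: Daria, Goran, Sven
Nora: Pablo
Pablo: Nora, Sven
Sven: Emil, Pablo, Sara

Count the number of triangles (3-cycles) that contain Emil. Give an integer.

Emil's neighbors are Daria, Goran, and Sven, but none of them are tied to each other, so no triangle contains Emil.

0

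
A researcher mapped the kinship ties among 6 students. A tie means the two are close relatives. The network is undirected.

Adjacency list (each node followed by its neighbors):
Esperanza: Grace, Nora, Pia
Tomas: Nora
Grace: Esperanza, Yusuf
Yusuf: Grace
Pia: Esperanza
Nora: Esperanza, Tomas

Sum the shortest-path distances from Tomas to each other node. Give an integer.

13

Distances from Tomas: Esperanza:2, Grace:3, Nora:1, Pia:3, Yusuf:4.
Sum = 2 + 3 + 1 + 3 + 4 = 13.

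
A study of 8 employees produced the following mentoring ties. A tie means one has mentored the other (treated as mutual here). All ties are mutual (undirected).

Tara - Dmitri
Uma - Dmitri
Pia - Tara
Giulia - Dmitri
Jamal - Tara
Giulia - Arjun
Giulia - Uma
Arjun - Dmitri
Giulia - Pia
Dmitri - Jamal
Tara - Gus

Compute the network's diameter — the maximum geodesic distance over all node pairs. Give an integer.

Eccentricity of each node (its greatest distance to any other): Arjun:3, Dmitri:2, Giulia:3, Gus:3, Jamal:2, Pia:2, Tara:2, Uma:3.
The maximum eccentricity is 3, realized for instance by the pair Giulia–Gus via Giulia – Dmitri – Tara – Gus. So the diameter is 3.

3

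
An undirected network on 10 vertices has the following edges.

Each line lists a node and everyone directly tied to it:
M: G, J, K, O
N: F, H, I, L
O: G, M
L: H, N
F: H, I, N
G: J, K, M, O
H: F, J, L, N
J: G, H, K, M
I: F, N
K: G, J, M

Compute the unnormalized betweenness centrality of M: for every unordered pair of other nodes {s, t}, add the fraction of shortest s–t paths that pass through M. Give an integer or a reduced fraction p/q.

7/2

Pairs whose geodesics pass through M — L–O: 1/2; F–O: 1/2; N–O: 1/2; H–O: 1/2; I–O: 2/4; O–K: 1/2; O–J: 1/2.
All other pairs contribute 0.
Summing the contributions gives betweenness(M) = 7/2.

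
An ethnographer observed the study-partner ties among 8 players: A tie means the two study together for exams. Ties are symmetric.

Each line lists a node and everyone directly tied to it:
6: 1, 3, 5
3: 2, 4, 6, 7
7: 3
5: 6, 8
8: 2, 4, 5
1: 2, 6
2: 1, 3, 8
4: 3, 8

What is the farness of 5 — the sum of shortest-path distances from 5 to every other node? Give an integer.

13

Distances from 5: 1:2, 2:2, 3:2, 4:2, 6:1, 7:3, 8:1.
Sum = 2 + 2 + 2 + 2 + 1 + 3 + 1 = 13.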